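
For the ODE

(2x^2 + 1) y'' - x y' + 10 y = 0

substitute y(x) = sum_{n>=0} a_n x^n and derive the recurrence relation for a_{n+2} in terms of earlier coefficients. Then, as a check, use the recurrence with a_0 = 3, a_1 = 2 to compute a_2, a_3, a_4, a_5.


Substitute y = sum_n a_n x^n.
(1 + 2 x^2) y'' contributes (n+2)(n+1) a_{n+2} + 2 n(n-1) a_n at x^n.
-x y'(x) contributes -n a_n at x^n.
10 y(x) contributes 10 a_n at x^n.
Matching x^n: (n+2)(n+1) a_{n+2} + (2 n(n-1) - n + 10) a_n = 0.
Thus a_{n+2} = (-2 n(n-1) + n - 10) / ((n+1)(n+2)) * a_n.

Check with a_0 = 3, a_1 = 2 (apply the recurrence for n = 0, 1, 2, 3): a_0 = 3, a_1 = 2, a_2 = -15, a_3 = -3, a_4 = 15, a_5 = 57/20.

a_(n+2) = (-2 n(n-1) + n - 10) / ((n+1)(n+2)) * a_n; check: a_0 = 3, a_1 = 2, a_2 = -15, a_3 = -3, a_4 = 15, a_5 = 57/20


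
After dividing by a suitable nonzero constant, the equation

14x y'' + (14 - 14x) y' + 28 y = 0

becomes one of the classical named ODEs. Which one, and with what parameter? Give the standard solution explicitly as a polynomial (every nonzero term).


All three coefficients share the factor 14; dividing through by 14 gives  x y'' + (1 - x) y' + 2 y = 0.
This matches the Laguerre equation x y'' + (1 - x) y' + n y = 0 with n = 2; the polynomial solution is L_2(x).
With y = sum_k a_k x^k, matching x^k gives (k+1)k a_{k+1} + (k+1) a_{k+1} - k a_k + n a_k = 0, i.e. (k+1)^2 a_{k+1} = (k - n) a_k = (k - 2) a_k. The right side vanishes at k = 2, so the series terminates at degree 2.
Standard normalization L_n(0) = 1 gives a_0 = 1. Work upward with a_{k+1} = (k - 2) a_k / (k+1)^2:
  a_1 = (0 - 2)(1) / 1^2 = -2/1 = -2
  a_2 = (1 - 2)(-2) / 2^2 = 2/4 = 1/2
Hence L_2(x) = x^2/2 - 2 x + 1.

L_2(x); series = x^2/2 - 2 x + 1


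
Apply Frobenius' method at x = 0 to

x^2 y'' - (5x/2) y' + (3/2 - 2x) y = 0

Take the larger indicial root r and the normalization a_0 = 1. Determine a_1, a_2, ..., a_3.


Write in Frobenius form y'' + (p(x)/x) y' + (q(x)/x^2) y = 0:
  p(x) = -5/2,  q(x) = 3/2 - 2x.
Indicial equation: r(r-1) + (-5/2) r + (3/2) = 0 -> roots r_1 = 3, r_2 = 1/2.
Take r = r_1 = 3. Let y(x) = x^r sum_{n>=0} a_n x^n with a_0 = 1.
Substitute y = x^r sum a_n x^n and match x^{r+n}. The recurrence is
  D(n) a_n - 2 a_{n-1} = 0,  where D(n) = (r+n)(r+n-1) + (-5/2)(r+n) + (3/2).
  a_n = 2 / D(n) * a_{n-1}.
Since the indicial polynomial factors as (r - r_1)(r - r_2), D(n) = (r_1 + n - r_1)(r_1 + n - r_2) = n(n + 5/2).
Evaluating step by step (a_0 = 1):
  n = 1: D(1) = 1(1 + 5/2) = 7/2; numerator = 2(1) = 2; a_1 = (2)/(7/2) = 4/7
  n = 2: D(2) = 2(2 + 5/2) = 9; numerator = 2(4/7) = 8/7; a_2 = (8/7)/(9) = 8/63
  n = 3: D(3) = 3(3 + 5/2) = 33/2; numerator = 2(8/63) = 16/63; a_3 = (16/63)/(33/2) = 32/2079

r = 3; a_0 = 1; a_1 = 4/7; a_2 = 8/63; a_3 = 32/2079


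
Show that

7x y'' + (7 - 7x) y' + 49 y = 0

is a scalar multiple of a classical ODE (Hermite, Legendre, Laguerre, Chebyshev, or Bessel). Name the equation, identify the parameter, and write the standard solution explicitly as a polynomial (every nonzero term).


All three coefficients share the factor 7; dividing through by 7 gives  x y'' + (1 - x) y' + 7 y = 0.
This matches the Laguerre equation x y'' + (1 - x) y' + n y = 0 with n = 7; the polynomial solution is L_7(x).
With y = sum_k a_k x^k, matching x^k gives (k+1)k a_{k+1} + (k+1) a_{k+1} - k a_k + n a_k = 0, i.e. (k+1)^2 a_{k+1} = (k - n) a_k = (k - 7) a_k. The right side vanishes at k = 7, so the series terminates at degree 7.
Standard normalization L_n(0) = 1 gives a_0 = 1. Work upward with a_{k+1} = (k - 7) a_k / (k+1)^2:
  a_1 = (0 - 7)(1) / 1^2 = -7/1 = -7
  a_2 = (1 - 7)(-7) / 2^2 = 42/4 = 21/2
  a_3 = (2 - 7)(21/2) / 3^2 = (-105/2)/9 = -35/6
  a_4 = (3 - 7)(-35/6) / 4^2 = (70/3)/16 = 35/24
  a_5 = (4 - 7)(35/24) / 5^2 = (-35/8)/25 = -7/40
  a_6 = (5 - 7)(-7/40) / 6^2 = (7/20)/36 = 7/720
  a_7 = (6 - 7)(7/720) / 7^2 = (-7/720)/49 = -1/5040
Hence L_7(x) = -x^7/5040 + 7 x^6/720 - 7 x^5/40 + 35 x^4/24 - 35 x^3/6 + 21 x^2/2 - 7 x + 1.

L_7(x); series = -x^7/5040 + 7 x^6/720 - 7 x^5/40 + 35 x^4/24 - 35 x^3/6 + 21 x^2/2 - 7 x + 1


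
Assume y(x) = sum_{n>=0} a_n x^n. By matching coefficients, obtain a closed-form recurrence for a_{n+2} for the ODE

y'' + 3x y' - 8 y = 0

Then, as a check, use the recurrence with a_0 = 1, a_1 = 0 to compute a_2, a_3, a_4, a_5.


Substitute y = sum_n a_n x^n.
y''(x) has coefficient (n+2)(n+1) a_{n+2} at x^n;
3 x y'(x) has coefficient 3 n a_n at x^n (shift);
-8 y(x) has coefficient -8 a_n at x^n.
Matching x^n: (n+2)(n+1) a_{n+2} + (3n - 8) a_n = 0.
Thus a_{n+2} = (-3n + 8) / ((n+1)(n+2)) * a_n.

Check with a_0 = 1, a_1 = 0 (apply the recurrence for n = 0, 1, 2, 3): a_0 = 1, a_1 = 0, a_2 = 4, a_3 = 0, a_4 = 2/3, a_5 = 0.

a_(n+2) = (-3n + 8) / ((n+1)(n+2)) * a_n; check: a_0 = 1, a_1 = 0, a_2 = 4, a_3 = 0, a_4 = 2/3, a_5 = 0


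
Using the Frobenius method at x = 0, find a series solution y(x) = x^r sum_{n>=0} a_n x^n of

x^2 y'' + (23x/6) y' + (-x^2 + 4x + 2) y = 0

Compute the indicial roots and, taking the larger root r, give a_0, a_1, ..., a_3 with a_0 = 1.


Write in Frobenius form y'' + (p(x)/x) y' + (q(x)/x^2) y = 0:
  p(x) = 23/6,  q(x) = -x^2 + 4x + 2.
Indicial equation: r(r-1) + (23/6) r + (2) = 0 -> roots r_1 = -4/3, r_2 = -3/2.
Take r = r_1 = -4/3. Let y(x) = x^r sum_{n>=0} a_n x^n with a_0 = 1.
Substitute y = x^r sum a_n x^n and match x^{r+n}. The recurrence is
  D(n) a_n + 4 a_{n-1} - 1 a_{n-2} = 0,  where D(n) = (r+n)(r+n-1) + (23/6)(r+n) + (2).
  a_n = [-4 a_{n-1} + 1 a_{n-2}] / D(n).
Since the indicial polynomial factors as (r - r_1)(r - r_2), D(n) = (r_1 + n - r_1)(r_1 + n - r_2) = n(n + 1/6).
Evaluating step by step (a_0 = 1):
  n = 1: D(1) = 1(1 + 1/6) = 7/6; numerator = -4(1) = -4; a_1 = (-4)/(7/6) = -24/7
  n = 2: D(2) = 2(2 + 1/6) = 13/3; numerator = -4(-24/7) + 1(1) = 103/7; a_2 = (103/7)/(13/3) = 309/91
  n = 3: D(3) = 3(3 + 1/6) = 19/2; numerator = -4(309/91) + 1(-24/7) = -1548/91; a_3 = (-1548/91)/(19/2) = -3096/1729

r = -4/3; a_0 = 1; a_1 = -24/7; a_2 = 309/91; a_3 = -3096/1729


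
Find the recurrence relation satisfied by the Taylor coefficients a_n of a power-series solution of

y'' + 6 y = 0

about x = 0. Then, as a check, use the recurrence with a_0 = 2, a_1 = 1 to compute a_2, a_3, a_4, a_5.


Substitute y = sum_n a_n x^n into y'' + (const) y = 0.
y''(x) = sum_{n>=0} (n+2)(n+1) a_{n+2} x^n.
The ODE becomes sum_n [(n+2)(n+1) a_{n+2} + 6 a_n] x^n = 0.
Setting each coefficient to zero gives the recurrence:
  (n+2)(n+1) a_{n+2} + 6 a_n = 0,
  a_{n+2} = -6 / ((n+1)(n+2)) a_n.

Check with a_0 = 2, a_1 = 1 (apply the recurrence for n = 0, 1, 2, 3): a_0 = 2, a_1 = 1, a_2 = -6, a_3 = -1, a_4 = 3, a_5 = 3/10.

a_{n+2} = -6/((n+1)(n+2)) * a_n; check: a_0 = 2, a_1 = 1, a_2 = -6, a_3 = -1, a_4 = 3, a_5 = 3/10


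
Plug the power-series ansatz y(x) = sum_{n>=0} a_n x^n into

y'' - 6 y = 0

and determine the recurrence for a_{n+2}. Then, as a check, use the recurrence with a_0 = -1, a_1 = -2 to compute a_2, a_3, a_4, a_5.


Substitute y = sum_n a_n x^n into y'' + (const) y = 0.
y''(x) = sum_{n>=0} (n+2)(n+1) a_{n+2} x^n.
The ODE becomes sum_n [(n+2)(n+1) a_{n+2} - 6 a_n] x^n = 0.
Setting each coefficient to zero gives the recurrence:
  (n+2)(n+1) a_{n+2} - 6 a_n = 0,
  a_{n+2} = 6 / ((n+1)(n+2)) a_n.

Check with a_0 = -1, a_1 = -2 (apply the recurrence for n = 0, 1, 2, 3): a_0 = -1, a_1 = -2, a_2 = -3, a_3 = -2, a_4 = -3/2, a_5 = -3/5.

a_{n+2} = 6/((n+1)(n+2)) * a_n; check: a_0 = -1, a_1 = -2, a_2 = -3, a_3 = -2, a_4 = -3/2, a_5 = -3/5


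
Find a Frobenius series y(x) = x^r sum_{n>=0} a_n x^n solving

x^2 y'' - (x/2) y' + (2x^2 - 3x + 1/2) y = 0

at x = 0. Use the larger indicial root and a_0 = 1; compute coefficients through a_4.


Write in Frobenius form y'' + (p(x)/x) y' + (q(x)/x^2) y = 0:
  p(x) = -1/2,  q(x) = 2x^2 - 3x + 1/2.
Indicial equation: r(r-1) + (-1/2) r + (1/2) = 0 -> roots r_1 = 1, r_2 = 1/2.
Take r = r_1 = 1. Let y(x) = x^r sum_{n>=0} a_n x^n with a_0 = 1.
Substitute y = x^r sum a_n x^n and match x^{r+n}. The recurrence is
  D(n) a_n - 3 a_{n-1} + 2 a_{n-2} = 0,  where D(n) = (r+n)(r+n-1) + (-1/2)(r+n) + (1/2).
  a_n = [3 a_{n-1} - 2 a_{n-2}] / D(n).
Since the indicial polynomial factors as (r - r_1)(r - r_2), D(n) = (r_1 + n - r_1)(r_1 + n - r_2) = n(n + 1/2).
Evaluating step by step (a_0 = 1):
  n = 1: D(1) = 1(1 + 1/2) = 3/2; numerator = 3(1) = 3; a_1 = (3)/(3/2) = 2
  n = 2: D(2) = 2(2 + 1/2) = 5; numerator = 3(2) - 2(1) = 4; a_2 = (4)/(5) = 4/5
  n = 3: D(3) = 3(3 + 1/2) = 21/2; numerator = 3(4/5) - 2(2) = -8/5; a_3 = (-8/5)/(21/2) = -16/105
  n = 4: D(4) = 4(4 + 1/2) = 18; numerator = 3(-16/105) - 2(4/5) = -72/35; a_4 = (-72/35)/(18) = -4/35

r = 1; a_0 = 1; a_1 = 2; a_2 = 4/5; a_3 = -16/105; a_4 = -4/35


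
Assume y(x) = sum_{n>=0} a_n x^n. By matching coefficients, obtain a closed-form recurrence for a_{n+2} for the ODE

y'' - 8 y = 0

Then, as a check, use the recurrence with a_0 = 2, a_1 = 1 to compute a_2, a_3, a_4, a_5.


Substitute y = sum_n a_n x^n into y'' + (const) y = 0.
y''(x) = sum_{n>=0} (n+2)(n+1) a_{n+2} x^n.
The ODE becomes sum_n [(n+2)(n+1) a_{n+2} - 8 a_n] x^n = 0.
Setting each coefficient to zero gives the recurrence:
  (n+2)(n+1) a_{n+2} - 8 a_n = 0,
  a_{n+2} = 8 / ((n+1)(n+2)) a_n.

Check with a_0 = 2, a_1 = 1 (apply the recurrence for n = 0, 1, 2, 3): a_0 = 2, a_1 = 1, a_2 = 8, a_3 = 4/3, a_4 = 16/3, a_5 = 8/15.

a_{n+2} = 8/((n+1)(n+2)) * a_n; check: a_0 = 2, a_1 = 1, a_2 = 8, a_3 = 4/3, a_4 = 16/3, a_5 = 8/15


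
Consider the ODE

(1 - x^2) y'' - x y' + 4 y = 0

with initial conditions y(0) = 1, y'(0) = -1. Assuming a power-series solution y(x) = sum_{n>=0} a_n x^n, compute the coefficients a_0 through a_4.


Ansatz: y(x) = sum_{n>=0} a_n x^n, so y'(x) = sum_{n>=1} n a_n x^(n-1) and y''(x) = sum_{n>=2} n(n-1) a_n x^(n-2).
Substitute into P(x) y'' + Q(x) y' + R(x) y = 0 with P(x) = 1 - x^2, Q(x) = -x, R(x) = 4, and match powers of x.
Initial conditions: a_0 = 1, a_1 = -1.
Setting the coefficient of each power of x to zero and solving order by order (substituting the coefficients already found):
  x^0: 2 a_2 + 4 a_0 = 0  ->  2 a_2 = -4 a_0 = -4  ->  a_2 = -2
  x^1: 6 a_3 + 3 a_1 = 0  ->  6 a_3 = -3 a_1 = 3  ->  a_3 = 1/2
  x^2: 12 a_4 = 0  ->  a_4 = 0
Truncated series: y(x) = 1 - x - 2 x^2 + (1/2) x^3 + O(x^5).

a_0 = 1; a_1 = -1; a_2 = -2; a_3 = 1/2; a_4 = 0


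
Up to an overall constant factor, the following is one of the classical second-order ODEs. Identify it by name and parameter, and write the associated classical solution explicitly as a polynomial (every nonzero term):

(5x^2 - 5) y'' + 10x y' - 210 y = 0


All three coefficients share the factor -5; dividing through by -5 gives  (1 - x^2) y'' - 2x y' + 42 y = 0.
This matches the Legendre equation (1 - x^2) y'' - 2x y' + n(n+1) y = 0 (note the -2x y' term) with n(n+1) = 42, so n = 6; the polynomial solution is P_6(x).
With y = sum_k a_k x^k, matching x^k gives (k+2)(k+1) a_{k+2} = [k(k+1) - n(n+1)] a_k = (k - 6)(k + 7) a_k. The right side vanishes at k = 6, so the series with the parity of 6 terminates at degree 6.
Standard normalization (P_n(1) = 1): leading coefficient (2n)!/(2^n (n!)^2) = 479001600/(64*518400) = 231/16, so a_6 = 231/16. Work downward with a_k = (k+1)(k+2) a_{k+2} / ((k - 6)(k + 7)):
  a_4 = (5)(6)(231/16) / ((4 - 6)(4 + 7)) = (3465/8)/(-22) = -315/16
  a_2 = (3)(4)(-315/16) / ((2 - 6)(2 + 7)) = (-945/4)/(-36) = 105/16
  a_0 = (1)(2)(105/16) / ((0 - 6)(0 + 7)) = (105/8)/(-42) = -5/16
Hence P_6(x) = 231 x^6/16 - 315 x^4/16 + 105 x^2/16 - 5/16.

P_6(x); series = 231 x^6/16 - 315 x^4/16 + 105 x^2/16 - 5/16


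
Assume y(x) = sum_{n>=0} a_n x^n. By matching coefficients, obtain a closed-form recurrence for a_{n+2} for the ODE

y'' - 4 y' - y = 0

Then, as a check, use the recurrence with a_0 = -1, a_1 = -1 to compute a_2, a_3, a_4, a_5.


Substitute y = sum_n a_n x^n.
y''(x) has coefficient (n+2)(n+1) a_{n+2} at x^n;
-4 y'(x) has coefficient -4 (n+1) a_{n+1} at x^n;
-y(x) has coefficient -1 a_n at x^n.
Matching x^n: (n+2)(n+1) a_{n+2} - 4 (n+1) a_{n+1} - 1 a_n = 0.
Thus a_{n+2} = [4 (n+1) a_{n+1} + 1 a_n] / ((n+1)(n+2)).

Check with a_0 = -1, a_1 = -1 (apply the recurrence for n = 0, 1, 2, 3): a_0 = -1, a_1 = -1, a_2 = -5/2, a_3 = -7/2, a_4 = -89/24, a_5 = -377/120.

a_(n+2) = [4 (n+1) a_(n+1) + 1 a_n] / ((n+1)(n+2)); check: a_0 = -1, a_1 = -1, a_2 = -5/2, a_3 = -7/2, a_4 = -89/24, a_5 = -377/120


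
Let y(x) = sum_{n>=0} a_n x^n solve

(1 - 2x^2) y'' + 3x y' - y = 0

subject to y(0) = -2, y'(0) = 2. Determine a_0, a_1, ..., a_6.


Ansatz: y(x) = sum_{n>=0} a_n x^n, so y'(x) = sum_{n>=1} n a_n x^(n-1) and y''(x) = sum_{n>=2} n(n-1) a_n x^(n-2).
Substitute into P(x) y'' + Q(x) y' + R(x) y = 0 with P(x) = 1 - 2x^2, Q(x) = 3x, R(x) = -1, and match powers of x.
Initial conditions: a_0 = -2, a_1 = 2.
Setting the coefficient of each power of x to zero and solving order by order (substituting the coefficients already found):
  x^0: 2 a_2 - a_0 = 0  ->  2 a_2 = a_0 = -2  ->  a_2 = -1
  x^1: 6 a_3 + 2 a_1 = 0  ->  6 a_3 = -2 a_1 = -4  ->  a_3 = -2/3
  x^2: 12 a_4 + a_2 = 0  ->  12 a_4 = -a_2 = 1  ->  a_4 = 1/12
  x^3: 20 a_5 - 4 a_3 = 0  ->  20 a_5 = 4 a_3 = -8/3  ->  a_5 = -2/15
  x^4: 30 a_6 - 13 a_4 = 0  ->  30 a_6 = 13 a_4 = 13/12  ->  a_6 = 13/360
Truncated series: y(x) = -2 + 2 x - x^2 - (2/3) x^3 + (1/12) x^4 - (2/15) x^5 + (13/360) x^6 + O(x^7).

a_0 = -2; a_1 = 2; a_2 = -1; a_3 = -2/3; a_4 = 1/12; a_5 = -2/15; a_6 = 13/360


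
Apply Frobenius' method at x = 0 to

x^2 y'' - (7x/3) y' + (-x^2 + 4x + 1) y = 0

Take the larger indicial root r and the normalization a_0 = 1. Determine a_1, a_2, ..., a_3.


Write in Frobenius form y'' + (p(x)/x) y' + (q(x)/x^2) y = 0:
  p(x) = -7/3,  q(x) = -x^2 + 4x + 1.
Indicial equation: r(r-1) + (-7/3) r + (1) = 0 -> roots r_1 = 3, r_2 = 1/3.
Take r = r_1 = 3. Let y(x) = x^r sum_{n>=0} a_n x^n with a_0 = 1.
Substitute y = x^r sum a_n x^n and match x^{r+n}. The recurrence is
  D(n) a_n + 4 a_{n-1} - 1 a_{n-2} = 0,  where D(n) = (r+n)(r+n-1) + (-7/3)(r+n) + (1).
  a_n = [-4 a_{n-1} + 1 a_{n-2}] / D(n).
Since the indicial polynomial factors as (r - r_1)(r - r_2), D(n) = (r_1 + n - r_1)(r_1 + n - r_2) = n(n + 8/3).
Evaluating step by step (a_0 = 1):
  n = 1: D(1) = 1(1 + 8/3) = 11/3; numerator = -4(1) = -4; a_1 = (-4)/(11/3) = -12/11
  n = 2: D(2) = 2(2 + 8/3) = 28/3; numerator = -4(-12/11) + 1(1) = 59/11; a_2 = (59/11)/(28/3) = 177/308
  n = 3: D(3) = 3(3 + 8/3) = 17; numerator = -4(177/308) + 1(-12/11) = -261/77; a_3 = (-261/77)/(17) = -261/1309

r = 3; a_0 = 1; a_1 = -12/11; a_2 = 177/308; a_3 = -261/1309


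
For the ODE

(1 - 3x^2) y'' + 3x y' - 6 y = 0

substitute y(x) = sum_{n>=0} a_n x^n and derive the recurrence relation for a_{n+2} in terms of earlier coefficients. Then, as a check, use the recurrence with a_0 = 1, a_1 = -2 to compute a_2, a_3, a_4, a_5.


Substitute y = sum_n a_n x^n.
(1 - 3 x^2) y'' contributes (n+2)(n+1) a_{n+2} - 3 n(n-1) a_n at x^n.
3 x y'(x) contributes 3 n a_n at x^n.
-6 y(x) contributes -6 a_n at x^n.
Matching x^n: (n+2)(n+1) a_{n+2} + (-3 n(n-1) + 3 n - 6) a_n = 0.
Thus a_{n+2} = (3 n(n-1) - 3 n + 6) / ((n+1)(n+2)) * a_n.

Check with a_0 = 1, a_1 = -2 (apply the recurrence for n = 0, 1, 2, 3): a_0 = 1, a_1 = -2, a_2 = 3, a_3 = -1, a_4 = 3/2, a_5 = -3/4.

a_(n+2) = (3 n(n-1) - 3 n + 6) / ((n+1)(n+2)) * a_n; check: a_0 = 1, a_1 = -2, a_2 = 3, a_3 = -1, a_4 = 3/2, a_5 = -3/4


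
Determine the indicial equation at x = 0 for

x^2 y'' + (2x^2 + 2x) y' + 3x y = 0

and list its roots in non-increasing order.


Divide by x^2 to reach normal form y'' + P_1(x) y' + P_2(x) y = 0 with P_1(x) = 2 + 2/x and P_2(x) = 3/x.
x = 0 is a singular point because the y'-coefficient 2 + 2/x has a pole at x = 0 and the y-coefficient 3/x has a pole at x = 0.
It is a regular singular point because x P_1(x) = p(x) = 2x + 2 and x^2 P_2(x) = q(x) = 3x are polynomials, hence analytic at x = 0.
p(0) = 2,  q(0) = 0.
Indicial equation: r(r-1) + p(0) r + q(0) = 0, i.e. r^2 + (p(0) - 1) r + q(0) = 0, i.e. r^2 + 1 r = 0.
Discriminant: (1)^2 - 4(0) = 1, so r = (-1 ± 1)/2.
Solving: r_1 = 0, r_2 = -1.

indicial: r^2 + 1 r = 0; roots r_1 = 0, r_2 = -1


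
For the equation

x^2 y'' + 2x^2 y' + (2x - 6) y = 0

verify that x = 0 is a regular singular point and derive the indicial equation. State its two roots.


Divide by x^2 to reach normal form y'' + P_1(x) y' + P_2(x) y = 0 with P_1(x) = 2 and P_2(x) = 2/x - 6/x^2.
x = 0 is a singular point because the y-coefficient 2/x - 6/x^2 has a pole at x = 0.
It is a regular singular point because x P_1(x) = p(x) = 2x and x^2 P_2(x) = q(x) = 2x - 6 are polynomials, hence analytic at x = 0.
p(0) = 0,  q(0) = -6.
Indicial equation: r(r-1) + p(0) r + q(0) = 0, i.e. r^2 + (p(0) - 1) r + q(0) = 0, i.e. r^2 - 1 r - 6 = 0.
Discriminant: (-1)^2 - 4(-6) = 25, so r = (1 ± 5)/2.
Solving: r_1 = 3, r_2 = -2.

indicial: r^2 - 1 r - 6 = 0; roots r_1 = 3, r_2 = -2


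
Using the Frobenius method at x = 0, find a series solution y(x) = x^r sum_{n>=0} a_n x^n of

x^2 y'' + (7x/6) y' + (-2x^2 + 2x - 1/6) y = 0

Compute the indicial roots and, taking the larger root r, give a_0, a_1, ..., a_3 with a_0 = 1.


Write in Frobenius form y'' + (p(x)/x) y' + (q(x)/x^2) y = 0:
  p(x) = 7/6,  q(x) = -2x^2 + 2x - 1/6.
Indicial equation: r(r-1) + (7/6) r + (-1/6) = 0 -> roots r_1 = 1/3, r_2 = -1/2.
Take r = r_1 = 1/3. Let y(x) = x^r sum_{n>=0} a_n x^n with a_0 = 1.
Substitute y = x^r sum a_n x^n and match x^{r+n}. The recurrence is
  D(n) a_n + 2 a_{n-1} - 2 a_{n-2} = 0,  where D(n) = (r+n)(r+n-1) + (7/6)(r+n) + (-1/6).
  a_n = [-2 a_{n-1} + 2 a_{n-2}] / D(n).
Since the indicial polynomial factors as (r - r_1)(r - r_2), D(n) = (r_1 + n - r_1)(r_1 + n - r_2) = n(n + 5/6).
Evaluating step by step (a_0 = 1):
  n = 1: D(1) = 1(1 + 5/6) = 11/6; numerator = -2(1) = -2; a_1 = (-2)/(11/6) = -12/11
  n = 2: D(2) = 2(2 + 5/6) = 17/3; numerator = -2(-12/11) + 2(1) = 46/11; a_2 = (46/11)/(17/3) = 138/187
  n = 3: D(3) = 3(3 + 5/6) = 23/2; numerator = -2(138/187) + 2(-12/11) = -684/187; a_3 = (-684/187)/(23/2) = -1368/4301

r = 1/3; a_0 = 1; a_1 = -12/11; a_2 = 138/187; a_3 = -1368/4301


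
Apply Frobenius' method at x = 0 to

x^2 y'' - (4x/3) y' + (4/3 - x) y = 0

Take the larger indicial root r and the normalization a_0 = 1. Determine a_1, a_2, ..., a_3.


Write in Frobenius form y'' + (p(x)/x) y' + (q(x)/x^2) y = 0:
  p(x) = -4/3,  q(x) = 4/3 - x.
Indicial equation: r(r-1) + (-4/3) r + (4/3) = 0 -> roots r_1 = 4/3, r_2 = 1.
Take r = r_1 = 4/3. Let y(x) = x^r sum_{n>=0} a_n x^n with a_0 = 1.
Substitute y = x^r sum a_n x^n and match x^{r+n}. The recurrence is
  D(n) a_n - 1 a_{n-1} = 0,  where D(n) = (r+n)(r+n-1) + (-4/3)(r+n) + (4/3).
  a_n = 1 / D(n) * a_{n-1}.
Since the indicial polynomial factors as (r - r_1)(r - r_2), D(n) = (r_1 + n - r_1)(r_1 + n - r_2) = n(n + 1/3).
Evaluating step by step (a_0 = 1):
  n = 1: D(1) = 1(1 + 1/3) = 4/3; numerator = 1(1) = 1; a_1 = (1)/(4/3) = 3/4
  n = 2: D(2) = 2(2 + 1/3) = 14/3; numerator = 1(3/4) = 3/4; a_2 = (3/4)/(14/3) = 9/56
  n = 3: D(3) = 3(3 + 1/3) = 10; numerator = 1(9/56) = 9/56; a_3 = (9/56)/(10) = 9/560

r = 4/3; a_0 = 1; a_1 = 3/4; a_2 = 9/56; a_3 = 9/560


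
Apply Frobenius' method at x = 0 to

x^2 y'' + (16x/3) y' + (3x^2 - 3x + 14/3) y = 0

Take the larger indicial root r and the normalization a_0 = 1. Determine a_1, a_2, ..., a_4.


Write in Frobenius form y'' + (p(x)/x) y' + (q(x)/x^2) y = 0:
  p(x) = 16/3,  q(x) = 3x^2 - 3x + 14/3.
Indicial equation: r(r-1) + (16/3) r + (14/3) = 0 -> roots r_1 = -2, r_2 = -7/3.
Take r = r_1 = -2. Let y(x) = x^r sum_{n>=0} a_n x^n with a_0 = 1.
Substitute y = x^r sum a_n x^n and match x^{r+n}. The recurrence is
  D(n) a_n - 3 a_{n-1} + 3 a_{n-2} = 0,  where D(n) = (r+n)(r+n-1) + (16/3)(r+n) + (14/3).
  a_n = [3 a_{n-1} - 3 a_{n-2}] / D(n).
Since the indicial polynomial factors as (r - r_1)(r - r_2), D(n) = (r_1 + n - r_1)(r_1 + n - r_2) = n(n + 1/3).
Evaluating step by step (a_0 = 1):
  n = 1: D(1) = 1(1 + 1/3) = 4/3; numerator = 3(1) = 3; a_1 = (3)/(4/3) = 9/4
  n = 2: D(2) = 2(2 + 1/3) = 14/3; numerator = 3(9/4) - 3(1) = 15/4; a_2 = (15/4)/(14/3) = 45/56
  n = 3: D(3) = 3(3 + 1/3) = 10; numerator = 3(45/56) - 3(9/4) = -243/56; a_3 = (-243/56)/(10) = -243/560
  n = 4: D(4) = 4(4 + 1/3) = 52/3; numerator = 3(-243/560) - 3(45/56) = -297/80; a_4 = (-297/80)/(52/3) = -891/4160

r = -2; a_0 = 1; a_1 = 9/4; a_2 = 45/56; a_3 = -243/560; a_4 = -891/4160


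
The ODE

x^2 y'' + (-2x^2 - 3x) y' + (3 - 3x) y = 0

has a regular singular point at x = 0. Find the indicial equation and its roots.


Divide by x^2 to reach normal form y'' + P_1(x) y' + P_2(x) y = 0 with P_1(x) = -2 - 3/x and P_2(x) = -3/x + 3/x^2.
x = 0 is a singular point because the y'-coefficient -2 - 3/x has a pole at x = 0 and the y-coefficient -3/x + 3/x^2 has a pole at x = 0.
It is a regular singular point because x P_1(x) = p(x) = -2x - 3 and x^2 P_2(x) = q(x) = 3 - 3x are polynomials, hence analytic at x = 0.
p(0) = -3,  q(0) = 3.
Indicial equation: r(r-1) + p(0) r + q(0) = 0, i.e. r^2 + (p(0) - 1) r + q(0) = 0, i.e. r^2 - 4 r + 3 = 0.
Discriminant: (-4)^2 - 4(3) = 4, so r = (4 ± 2)/2.
Solving: r_1 = 3, r_2 = 1.

indicial: r^2 - 4 r + 3 = 0; roots r_1 = 3, r_2 = 1


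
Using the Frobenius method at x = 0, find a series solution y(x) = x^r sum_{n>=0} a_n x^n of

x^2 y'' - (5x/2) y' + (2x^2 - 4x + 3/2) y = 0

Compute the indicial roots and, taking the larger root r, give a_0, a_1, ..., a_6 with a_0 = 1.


Write in Frobenius form y'' + (p(x)/x) y' + (q(x)/x^2) y = 0:
  p(x) = -5/2,  q(x) = 2x^2 - 4x + 3/2.
Indicial equation: r(r-1) + (-5/2) r + (3/2) = 0 -> roots r_1 = 3, r_2 = 1/2.
Take r = r_1 = 3. Let y(x) = x^r sum_{n>=0} a_n x^n with a_0 = 1.
Substitute y = x^r sum a_n x^n and match x^{r+n}. The recurrence is
  D(n) a_n - 4 a_{n-1} + 2 a_{n-2} = 0,  where D(n) = (r+n)(r+n-1) + (-5/2)(r+n) + (3/2).
  a_n = [4 a_{n-1} - 2 a_{n-2}] / D(n).
Since the indicial polynomial factors as (r - r_1)(r - r_2), D(n) = (r_1 + n - r_1)(r_1 + n - r_2) = n(n + 5/2).
Evaluating step by step (a_0 = 1):
  n = 1: D(1) = 1(1 + 5/2) = 7/2; numerator = 4(1) = 4; a_1 = (4)/(7/2) = 8/7
  n = 2: D(2) = 2(2 + 5/2) = 9; numerator = 4(8/7) - 2(1) = 18/7; a_2 = (18/7)/(9) = 2/7
  n = 3: D(3) = 3(3 + 5/2) = 33/2; numerator = 4(2/7) - 2(8/7) = -8/7; a_3 = (-8/7)/(33/2) = -16/231
  n = 4: D(4) = 4(4 + 5/2) = 26; numerator = 4(-16/231) - 2(2/7) = -28/33; a_4 = (-28/33)/(26) = -14/429
  n = 5: D(5) = 5(5 + 5/2) = 75/2; numerator = 4(-14/429) - 2(-16/231) = 8/1001; a_5 = (8/1001)/(75/2) = 16/75075
  n = 6: D(6) = 6(6 + 5/2) = 51; numerator = 4(16/75075) - 2(-14/429) = 4964/75075; a_6 = (4964/75075)/(51) = 292/225225

r = 3; a_0 = 1; a_1 = 8/7; a_2 = 2/7; a_3 = -16/231; a_4 = -14/429; a_5 = 16/75075; a_6 = 292/225225


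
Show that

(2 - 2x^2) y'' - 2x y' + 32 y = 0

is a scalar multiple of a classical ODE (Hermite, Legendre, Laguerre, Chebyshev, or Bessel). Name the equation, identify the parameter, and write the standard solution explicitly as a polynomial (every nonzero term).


All three coefficients share the factor 2; dividing through by 2 gives  (1 - x^2) y'' - x y' + 16 y = 0.
This matches the Chebyshev equation (1 - x^2) y'' - x y' + n^2 y = 0 (note the -x y' term, not -2x y') with n^2 = 16, so n = 4; the polynomial solution is T_4(x).
With y = sum_k a_k x^k, matching x^k gives (k+2)(k+1) a_{k+2} = (k^2 - n^2) a_k = (k - 4)(k + 4) a_k. The right side vanishes at k = 4, so the series with the parity of 4 terminates at degree 4.
Standard normalization: leading coefficient of T_n is 2^(n-1), so a_4 = 2^3 = 8. Work downward with a_k = (k+1)(k+2) a_{k+2} / ((k - 4)(k + 4)):
  a_2 = (3)(4)(8) / ((2 - 4)(2 + 4)) = 96/(-12) = -8
  a_0 = (1)(2)(-8) / ((0 - 4)(0 + 4)) = -16/(-16) = 1
Hence T_4(x) = 8 x^4 - 8 x^2 + 1.

T_4(x); series = 8 x^4 - 8 x^2 + 1


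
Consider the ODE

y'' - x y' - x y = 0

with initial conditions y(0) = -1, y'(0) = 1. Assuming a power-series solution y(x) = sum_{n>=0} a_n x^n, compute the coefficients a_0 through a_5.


Ansatz: y(x) = sum_{n>=0} a_n x^n, so y'(x) = sum_{n>=1} n a_n x^(n-1) and y''(x) = sum_{n>=2} n(n-1) a_n x^(n-2).
Substitute into P(x) y'' + Q(x) y' + R(x) y = 0 with P(x) = 1, Q(x) = -x, R(x) = -x, and match powers of x.
Initial conditions: a_0 = -1, a_1 = 1.
Setting the coefficient of each power of x to zero and solving order by order (substituting the coefficients already found):
  x^0: 2 a_2 = 0  ->  a_2 = 0
  x^1: 6 a_3 - a_1 - a_0 = 0  ->  6 a_3 = a_1 + a_0 = 0  ->  a_3 = 0
  x^2: 12 a_4 - 2 a_2 - a_1 = 0  ->  12 a_4 = 2 a_2 + a_1 = 1  ->  a_4 = 1/12
  x^3: 20 a_5 - 3 a_3 - a_2 = 0  ->  20 a_5 = 3 a_3 + a_2 = 0  ->  a_5 = 0
Truncated series: y(x) = -1 + x + (1/12) x^4 + O(x^6).

a_0 = -1; a_1 = 1; a_2 = 0; a_3 = 0; a_4 = 1/12; a_5 = 0


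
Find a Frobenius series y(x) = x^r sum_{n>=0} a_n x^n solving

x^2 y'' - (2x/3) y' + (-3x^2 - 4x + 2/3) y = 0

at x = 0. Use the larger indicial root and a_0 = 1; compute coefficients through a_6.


Write in Frobenius form y'' + (p(x)/x) y' + (q(x)/x^2) y = 0:
  p(x) = -2/3,  q(x) = -3x^2 - 4x + 2/3.
Indicial equation: r(r-1) + (-2/3) r + (2/3) = 0 -> roots r_1 = 1, r_2 = 2/3.
Take r = r_1 = 1. Let y(x) = x^r sum_{n>=0} a_n x^n with a_0 = 1.
Substitute y = x^r sum a_n x^n and match x^{r+n}. The recurrence is
  D(n) a_n - 4 a_{n-1} - 3 a_{n-2} = 0,  where D(n) = (r+n)(r+n-1) + (-2/3)(r+n) + (2/3).
  a_n = [4 a_{n-1} + 3 a_{n-2}] / D(n).
Since the indicial polynomial factors as (r - r_1)(r - r_2), D(n) = (r_1 + n - r_1)(r_1 + n - r_2) = n(n + 1/3).
Evaluating step by step (a_0 = 1):
  n = 1: D(1) = 1(1 + 1/3) = 4/3; numerator = 4(1) = 4; a_1 = (4)/(4/3) = 3
  n = 2: D(2) = 2(2 + 1/3) = 14/3; numerator = 4(3) + 3(1) = 15; a_2 = (15)/(14/3) = 45/14
  n = 3: D(3) = 3(3 + 1/3) = 10; numerator = 4(45/14) + 3(3) = 153/7; a_3 = (153/7)/(10) = 153/70
  n = 4: D(4) = 4(4 + 1/3) = 52/3; numerator = 4(153/70) + 3(45/14) = 1287/70; a_4 = (1287/70)/(52/3) = 297/280
  n = 5: D(5) = 5(5 + 1/3) = 80/3; numerator = 4(297/280) + 3(153/70) = 54/5; a_5 = (54/5)/(80/3) = 81/200
  n = 6: D(6) = 6(6 + 1/3) = 38; numerator = 4(81/200) + 3(297/280) = 6723/1400; a_6 = (6723/1400)/(38) = 6723/53200

r = 1; a_0 = 1; a_1 = 3; a_2 = 45/14; a_3 = 153/70; a_4 = 297/280; a_5 = 81/200; a_6 = 6723/53200


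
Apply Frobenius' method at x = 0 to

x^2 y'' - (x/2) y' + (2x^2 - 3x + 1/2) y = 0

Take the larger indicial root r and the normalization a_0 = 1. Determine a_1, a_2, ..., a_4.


Write in Frobenius form y'' + (p(x)/x) y' + (q(x)/x^2) y = 0:
  p(x) = -1/2,  q(x) = 2x^2 - 3x + 1/2.
Indicial equation: r(r-1) + (-1/2) r + (1/2) = 0 -> roots r_1 = 1, r_2 = 1/2.
Take r = r_1 = 1. Let y(x) = x^r sum_{n>=0} a_n x^n with a_0 = 1.
Substitute y = x^r sum a_n x^n and match x^{r+n}. The recurrence is
  D(n) a_n - 3 a_{n-1} + 2 a_{n-2} = 0,  where D(n) = (r+n)(r+n-1) + (-1/2)(r+n) + (1/2).
  a_n = [3 a_{n-1} - 2 a_{n-2}] / D(n).
Since the indicial polynomial factors as (r - r_1)(r - r_2), D(n) = (r_1 + n - r_1)(r_1 + n - r_2) = n(n + 1/2).
Evaluating step by step (a_0 = 1):
  n = 1: D(1) = 1(1 + 1/2) = 3/2; numerator = 3(1) = 3; a_1 = (3)/(3/2) = 2
  n = 2: D(2) = 2(2 + 1/2) = 5; numerator = 3(2) - 2(1) = 4; a_2 = (4)/(5) = 4/5
  n = 3: D(3) = 3(3 + 1/2) = 21/2; numerator = 3(4/5) - 2(2) = -8/5; a_3 = (-8/5)/(21/2) = -16/105
  n = 4: D(4) = 4(4 + 1/2) = 18; numerator = 3(-16/105) - 2(4/5) = -72/35; a_4 = (-72/35)/(18) = -4/35

r = 1; a_0 = 1; a_1 = 2; a_2 = 4/5; a_3 = -16/105; a_4 = -4/35


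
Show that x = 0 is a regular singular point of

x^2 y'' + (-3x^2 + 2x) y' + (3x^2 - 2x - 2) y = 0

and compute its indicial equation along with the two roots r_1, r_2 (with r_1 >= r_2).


Divide by x^2 to reach normal form y'' + P_1(x) y' + P_2(x) y = 0 with P_1(x) = -3 + 2/x and P_2(x) = 3 - 2/x - 2/x^2.
x = 0 is a singular point because the y'-coefficient -3 + 2/x has a pole at x = 0 and the y-coefficient 3 - 2/x - 2/x^2 has a pole at x = 0.
It is a regular singular point because x P_1(x) = p(x) = 2 - 3x and x^2 P_2(x) = q(x) = 3x^2 - 2x - 2 are polynomials, hence analytic at x = 0.
p(0) = 2,  q(0) = -2.
Indicial equation: r(r-1) + p(0) r + q(0) = 0, i.e. r^2 + (p(0) - 1) r + q(0) = 0, i.e. r^2 + 1 r - 2 = 0.
Discriminant: (1)^2 - 4(-2) = 9, so r = (-1 ± 3)/2.
Solving: r_1 = 1, r_2 = -2.

indicial: r^2 + 1 r - 2 = 0; roots r_1 = 1, r_2 = -2


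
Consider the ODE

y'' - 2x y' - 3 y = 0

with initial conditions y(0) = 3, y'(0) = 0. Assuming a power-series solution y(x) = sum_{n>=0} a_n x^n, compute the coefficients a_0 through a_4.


Ansatz: y(x) = sum_{n>=0} a_n x^n, so y'(x) = sum_{n>=1} n a_n x^(n-1) and y''(x) = sum_{n>=2} n(n-1) a_n x^(n-2).
Substitute into P(x) y'' + Q(x) y' + R(x) y = 0 with P(x) = 1, Q(x) = -2x, R(x) = -3, and match powers of x.
Initial conditions: a_0 = 3, a_1 = 0.
Setting the coefficient of each power of x to zero and solving order by order (substituting the coefficients already found):
  x^0: 2 a_2 - 3 a_0 = 0  ->  2 a_2 = 3 a_0 = 9  ->  a_2 = 9/2
  x^1: 6 a_3 - 5 a_1 = 0  ->  6 a_3 = 5 a_1 = 0  ->  a_3 = 0
  x^2: 12 a_4 - 7 a_2 = 0  ->  12 a_4 = 7 a_2 = 63/2  ->  a_4 = 21/8
Truncated series: y(x) = 3 + (9/2) x^2 + (21/8) x^4 + O(x^5).

a_0 = 3; a_1 = 0; a_2 = 9/2; a_3 = 0; a_4 = 21/8


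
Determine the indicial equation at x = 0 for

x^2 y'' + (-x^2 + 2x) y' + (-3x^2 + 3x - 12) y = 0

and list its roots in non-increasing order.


Divide by x^2 to reach normal form y'' + P_1(x) y' + P_2(x) y = 0 with P_1(x) = -1 + 2/x and P_2(x) = -3 + 3/x - 12/x^2.
x = 0 is a singular point because the y'-coefficient -1 + 2/x has a pole at x = 0 and the y-coefficient -3 + 3/x - 12/x^2 has a pole at x = 0.
It is a regular singular point because x P_1(x) = p(x) = 2 - x and x^2 P_2(x) = q(x) = -3x^2 + 3x - 12 are polynomials, hence analytic at x = 0.
p(0) = 2,  q(0) = -12.
Indicial equation: r(r-1) + p(0) r + q(0) = 0, i.e. r^2 + (p(0) - 1) r + q(0) = 0, i.e. r^2 + 1 r - 12 = 0.
Discriminant: (1)^2 - 4(-12) = 49, so r = (-1 ± 7)/2.
Solving: r_1 = 3, r_2 = -4.

indicial: r^2 + 1 r - 12 = 0; roots r_1 = 3, r_2 = -4


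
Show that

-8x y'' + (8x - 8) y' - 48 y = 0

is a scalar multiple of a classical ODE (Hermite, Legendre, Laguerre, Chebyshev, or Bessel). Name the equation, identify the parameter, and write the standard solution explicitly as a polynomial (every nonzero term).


All three coefficients share the factor -8; dividing through by -8 gives  x y'' + (1 - x) y' + 6 y = 0.
This matches the Laguerre equation x y'' + (1 - x) y' + n y = 0 with n = 6; the polynomial solution is L_6(x).
With y = sum_k a_k x^k, matching x^k gives (k+1)k a_{k+1} + (k+1) a_{k+1} - k a_k + n a_k = 0, i.e. (k+1)^2 a_{k+1} = (k - n) a_k = (k - 6) a_k. The right side vanishes at k = 6, so the series terminates at degree 6.
Standard normalization L_n(0) = 1 gives a_0 = 1. Work upward with a_{k+1} = (k - 6) a_k / (k+1)^2:
  a_1 = (0 - 6)(1) / 1^2 = -6/1 = -6
  a_2 = (1 - 6)(-6) / 2^2 = 30/4 = 15/2
  a_3 = (2 - 6)(15/2) / 3^2 = -30/9 = -10/3
  a_4 = (3 - 6)(-10/3) / 4^2 = 10/16 = 5/8
  a_5 = (4 - 6)(5/8) / 5^2 = (-5/4)/25 = -1/20
  a_6 = (5 - 6)(-1/20) / 6^2 = (1/20)/36 = 1/720
Hence L_6(x) = x^6/720 - x^5/20 + 5 x^4/8 - 10 x^3/3 + 15 x^2/2 - 6 x + 1.

L_6(x); series = x^6/720 - x^5/20 + 5 x^4/8 - 10 x^3/3 + 15 x^2/2 - 6 x + 1


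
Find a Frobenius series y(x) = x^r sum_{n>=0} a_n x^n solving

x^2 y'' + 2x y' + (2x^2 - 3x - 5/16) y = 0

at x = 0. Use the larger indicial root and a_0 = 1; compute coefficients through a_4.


Write in Frobenius form y'' + (p(x)/x) y' + (q(x)/x^2) y = 0:
  p(x) = 2,  q(x) = 2x^2 - 3x - 5/16.
Indicial equation: r(r-1) + (2) r + (-5/16) = 0 -> roots r_1 = 1/4, r_2 = -5/4.
Take r = r_1 = 1/4. Let y(x) = x^r sum_{n>=0} a_n x^n with a_0 = 1.
Substitute y = x^r sum a_n x^n and match x^{r+n}. The recurrence is
  D(n) a_n - 3 a_{n-1} + 2 a_{n-2} = 0,  where D(n) = (r+n)(r+n-1) + (2)(r+n) + (-5/16).
  a_n = [3 a_{n-1} - 2 a_{n-2}] / D(n).
Since the indicial polynomial factors as (r - r_1)(r - r_2), D(n) = (r_1 + n - r_1)(r_1 + n - r_2) = n(n + 3/2).
Evaluating step by step (a_0 = 1):
  n = 1: D(1) = 1(1 + 3/2) = 5/2; numerator = 3(1) = 3; a_1 = (3)/(5/2) = 6/5
  n = 2: D(2) = 2(2 + 3/2) = 7; numerator = 3(6/5) - 2(1) = 8/5; a_2 = (8/5)/(7) = 8/35
  n = 3: D(3) = 3(3 + 3/2) = 27/2; numerator = 3(8/35) - 2(6/5) = -12/7; a_3 = (-12/7)/(27/2) = -8/63
  n = 4: D(4) = 4(4 + 3/2) = 22; numerator = 3(-8/63) - 2(8/35) = -88/105; a_4 = (-88/105)/(22) = -4/105

r = 1/4; a_0 = 1; a_1 = 6/5; a_2 = 8/35; a_3 = -8/63; a_4 = -4/105


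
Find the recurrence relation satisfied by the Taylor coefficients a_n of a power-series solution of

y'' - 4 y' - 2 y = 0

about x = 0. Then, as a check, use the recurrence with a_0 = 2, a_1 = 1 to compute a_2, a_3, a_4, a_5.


Substitute y = sum_n a_n x^n.
y''(x) has coefficient (n+2)(n+1) a_{n+2} at x^n;
-4 y'(x) has coefficient -4 (n+1) a_{n+1} at x^n;
-2 y(x) has coefficient -2 a_n at x^n.
Matching x^n: (n+2)(n+1) a_{n+2} - 4 (n+1) a_{n+1} - 2 a_n = 0.
Thus a_{n+2} = [4 (n+1) a_{n+1} + 2 a_n] / ((n+1)(n+2)).

Check with a_0 = 2, a_1 = 1 (apply the recurrence for n = 0, 1, 2, 3): a_0 = 2, a_1 = 1, a_2 = 4, a_3 = 17/3, a_4 = 19/3, a_5 = 169/30.

a_(n+2) = [4 (n+1) a_(n+1) + 2 a_n] / ((n+1)(n+2)); check: a_0 = 2, a_1 = 1, a_2 = 4, a_3 = 17/3, a_4 = 19/3, a_5 = 169/30


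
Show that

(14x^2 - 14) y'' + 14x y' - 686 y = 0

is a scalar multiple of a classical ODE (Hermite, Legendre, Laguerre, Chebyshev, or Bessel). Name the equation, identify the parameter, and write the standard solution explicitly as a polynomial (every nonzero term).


All three coefficients share the factor -14; dividing through by -14 gives  (1 - x^2) y'' - x y' + 49 y = 0.
This matches the Chebyshev equation (1 - x^2) y'' - x y' + n^2 y = 0 (note the -x y' term, not -2x y') with n^2 = 49, so n = 7; the polynomial solution is T_7(x).
With y = sum_k a_k x^k, matching x^k gives (k+2)(k+1) a_{k+2} = (k^2 - n^2) a_k = (k - 7)(k + 7) a_k. The right side vanishes at k = 7, so the series with the parity of 7 terminates at degree 7.
Standard normalization: leading coefficient of T_n is 2^(n-1), so a_7 = 2^6 = 64. Work downward with a_k = (k+1)(k+2) a_{k+2} / ((k - 7)(k + 7)):
  a_5 = (6)(7)(64) / ((5 - 7)(5 + 7)) = 2688/(-24) = -112
  a_3 = (4)(5)(-112) / ((3 - 7)(3 + 7)) = -2240/(-40) = 56
  a_1 = (2)(3)(56) / ((1 - 7)(1 + 7)) = 336/(-48) = -7
Hence T_7(x) = 64 x^7 - 112 x^5 + 56 x^3 - 7 x.

T_7(x); series = 64 x^7 - 112 x^5 + 56 x^3 - 7 x


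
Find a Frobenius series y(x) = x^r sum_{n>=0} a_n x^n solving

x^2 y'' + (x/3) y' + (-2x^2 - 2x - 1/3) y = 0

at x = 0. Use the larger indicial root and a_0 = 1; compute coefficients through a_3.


Write in Frobenius form y'' + (p(x)/x) y' + (q(x)/x^2) y = 0:
  p(x) = 1/3,  q(x) = -2x^2 - 2x - 1/3.
Indicial equation: r(r-1) + (1/3) r + (-1/3) = 0 -> roots r_1 = 1, r_2 = -1/3.
Take r = r_1 = 1. Let y(x) = x^r sum_{n>=0} a_n x^n with a_0 = 1.
Substitute y = x^r sum a_n x^n and match x^{r+n}. The recurrence is
  D(n) a_n - 2 a_{n-1} - 2 a_{n-2} = 0,  where D(n) = (r+n)(r+n-1) + (1/3)(r+n) + (-1/3).
  a_n = [2 a_{n-1} + 2 a_{n-2}] / D(n).
Since the indicial polynomial factors as (r - r_1)(r - r_2), D(n) = (r_1 + n - r_1)(r_1 + n - r_2) = n(n + 4/3).
Evaluating step by step (a_0 = 1):
  n = 1: D(1) = 1(1 + 4/3) = 7/3; numerator = 2(1) = 2; a_1 = (2)/(7/3) = 6/7
  n = 2: D(2) = 2(2 + 4/3) = 20/3; numerator = 2(6/7) + 2(1) = 26/7; a_2 = (26/7)/(20/3) = 39/70
  n = 3: D(3) = 3(3 + 4/3) = 13; numerator = 2(39/70) + 2(6/7) = 99/35; a_3 = (99/35)/(13) = 99/455

r = 1; a_0 = 1; a_1 = 6/7; a_2 = 39/70; a_3 = 99/455


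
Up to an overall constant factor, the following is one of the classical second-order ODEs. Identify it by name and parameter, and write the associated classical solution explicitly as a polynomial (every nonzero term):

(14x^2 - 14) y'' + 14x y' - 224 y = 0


All three coefficients share the factor -14; dividing through by -14 gives  (1 - x^2) y'' - x y' + 16 y = 0.
This matches the Chebyshev equation (1 - x^2) y'' - x y' + n^2 y = 0 (note the -x y' term, not -2x y') with n^2 = 16, so n = 4; the polynomial solution is T_4(x).
With y = sum_k a_k x^k, matching x^k gives (k+2)(k+1) a_{k+2} = (k^2 - n^2) a_k = (k - 4)(k + 4) a_k. The right side vanishes at k = 4, so the series with the parity of 4 terminates at degree 4.
Standard normalization: leading coefficient of T_n is 2^(n-1), so a_4 = 2^3 = 8. Work downward with a_k = (k+1)(k+2) a_{k+2} / ((k - 4)(k + 4)):
  a_2 = (3)(4)(8) / ((2 - 4)(2 + 4)) = 96/(-12) = -8
  a_0 = (1)(2)(-8) / ((0 - 4)(0 + 4)) = -16/(-16) = 1
Hence T_4(x) = 8 x^4 - 8 x^2 + 1.

T_4(x); series = 8 x^4 - 8 x^2 + 1


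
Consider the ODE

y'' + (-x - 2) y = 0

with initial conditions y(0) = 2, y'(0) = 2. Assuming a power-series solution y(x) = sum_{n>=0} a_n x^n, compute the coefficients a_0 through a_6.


Ansatz: y(x) = sum_{n>=0} a_n x^n, so y'(x) = sum_{n>=1} n a_n x^(n-1) and y''(x) = sum_{n>=2} n(n-1) a_n x^(n-2).
Substitute into P(x) y'' + Q(x) y' + R(x) y = 0 with P(x) = 1, Q(x) = 0, R(x) = -x - 2, and match powers of x.
Initial conditions: a_0 = 2, a_1 = 2.
Setting the coefficient of each power of x to zero and solving order by order (substituting the coefficients already found):
  x^0: 2 a_2 - 2 a_0 = 0  ->  2 a_2 = 2 a_0 = 4  ->  a_2 = 2
  x^1: 6 a_3 - 2 a_1 - a_0 = 0  ->  6 a_3 = 2 a_1 + a_0 = 6  ->  a_3 = 1
  x^2: 12 a_4 - 2 a_2 - a_1 = 0  ->  12 a_4 = 2 a_2 + a_1 = 6  ->  a_4 = 1/2
  x^3: 20 a_5 - 2 a_3 - a_2 = 0  ->  20 a_5 = 2 a_3 + a_2 = 4  ->  a_5 = 1/5
  x^4: 30 a_6 - 2 a_4 - a_3 = 0  ->  30 a_6 = 2 a_4 + a_3 = 2  ->  a_6 = 1/15
Truncated series: y(x) = 2 + 2 x + 2 x^2 + x^3 + (1/2) x^4 + (1/5) x^5 + (1/15) x^6 + O(x^7).

a_0 = 2; a_1 = 2; a_2 = 2; a_3 = 1; a_4 = 1/2; a_5 = 1/5; a_6 = 1/15


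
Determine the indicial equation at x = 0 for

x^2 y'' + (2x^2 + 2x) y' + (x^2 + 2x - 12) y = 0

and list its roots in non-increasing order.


Divide by x^2 to reach normal form y'' + P_1(x) y' + P_2(x) y = 0 with P_1(x) = 2 + 2/x and P_2(x) = 1 + 2/x - 12/x^2.
x = 0 is a singular point because the y'-coefficient 2 + 2/x has a pole at x = 0 and the y-coefficient 1 + 2/x - 12/x^2 has a pole at x = 0.
It is a regular singular point because x P_1(x) = p(x) = 2x + 2 and x^2 P_2(x) = q(x) = x^2 + 2x - 12 are polynomials, hence analytic at x = 0.
p(0) = 2,  q(0) = -12.
Indicial equation: r(r-1) + p(0) r + q(0) = 0, i.e. r^2 + (p(0) - 1) r + q(0) = 0, i.e. r^2 + 1 r - 12 = 0.
Discriminant: (1)^2 - 4(-12) = 49, so r = (-1 ± 7)/2.
Solving: r_1 = 3, r_2 = -4.

indicial: r^2 + 1 r - 12 = 0; roots r_1 = 3, r_2 = -4


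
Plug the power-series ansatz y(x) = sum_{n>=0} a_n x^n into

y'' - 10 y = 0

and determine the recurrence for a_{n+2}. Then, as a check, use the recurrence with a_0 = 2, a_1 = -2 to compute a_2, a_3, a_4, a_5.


Substitute y = sum_n a_n x^n into y'' + (const) y = 0.
y''(x) = sum_{n>=0} (n+2)(n+1) a_{n+2} x^n.
The ODE becomes sum_n [(n+2)(n+1) a_{n+2} - 10 a_n] x^n = 0.
Setting each coefficient to zero gives the recurrence:
  (n+2)(n+1) a_{n+2} - 10 a_n = 0,
  a_{n+2} = 10 / ((n+1)(n+2)) a_n.

Check with a_0 = 2, a_1 = -2 (apply the recurrence for n = 0, 1, 2, 3): a_0 = 2, a_1 = -2, a_2 = 10, a_3 = -10/3, a_4 = 25/3, a_5 = -5/3.

a_{n+2} = 10/((n+1)(n+2)) * a_n; check: a_0 = 2, a_1 = -2, a_2 = 10, a_3 = -10/3, a_4 = 25/3, a_5 = -5/3


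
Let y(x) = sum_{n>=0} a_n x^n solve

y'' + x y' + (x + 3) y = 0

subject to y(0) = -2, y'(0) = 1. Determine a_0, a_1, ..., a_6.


Ansatz: y(x) = sum_{n>=0} a_n x^n, so y'(x) = sum_{n>=1} n a_n x^(n-1) and y''(x) = sum_{n>=2} n(n-1) a_n x^(n-2).
Substitute into P(x) y'' + Q(x) y' + R(x) y = 0 with P(x) = 1, Q(x) = x, R(x) = x + 3, and match powers of x.
Initial conditions: a_0 = -2, a_1 = 1.
Setting the coefficient of each power of x to zero and solving order by order (substituting the coefficients already found):
  x^0: 2 a_2 + 3 a_0 = 0  ->  2 a_2 = -3 a_0 = 6  ->  a_2 = 3
  x^1: 6 a_3 + 4 a_1 + a_0 = 0  ->  6 a_3 = -4 a_1 - a_0 = -2  ->  a_3 = -1/3
  x^2: 12 a_4 + 5 a_2 + a_1 = 0  ->  12 a_4 = -5 a_2 - a_1 = -16  ->  a_4 = -4/3
  x^3: 20 a_5 + 6 a_3 + a_2 = 0  ->  20 a_5 = -6 a_3 - a_2 = -1  ->  a_5 = -1/20
  x^4: 30 a_6 + 7 a_4 + a_3 = 0  ->  30 a_6 = -7 a_4 - a_3 = 29/3  ->  a_6 = 29/90
Truncated series: y(x) = -2 + x + 3 x^2 - (1/3) x^3 - (4/3) x^4 - (1/20) x^5 + (29/90) x^6 + O(x^7).

a_0 = -2; a_1 = 1; a_2 = 3; a_3 = -1/3; a_4 = -4/3; a_5 = -1/20; a_6 = 29/90


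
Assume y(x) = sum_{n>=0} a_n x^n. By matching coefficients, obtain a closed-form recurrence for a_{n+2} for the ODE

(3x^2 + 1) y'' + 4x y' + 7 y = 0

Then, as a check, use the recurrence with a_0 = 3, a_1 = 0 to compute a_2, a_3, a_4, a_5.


Substitute y = sum_n a_n x^n.
(1 + 3 x^2) y'' contributes (n+2)(n+1) a_{n+2} + 3 n(n-1) a_n at x^n.
4 x y'(x) contributes 4 n a_n at x^n.
7 y(x) contributes 7 a_n at x^n.
Matching x^n: (n+2)(n+1) a_{n+2} + (3 n(n-1) + 4 n + 7) a_n = 0.
Thus a_{n+2} = (-3 n(n-1) - 4 n - 7) / ((n+1)(n+2)) * a_n.

Check with a_0 = 3, a_1 = 0 (apply the recurrence for n = 0, 1, 2, 3): a_0 = 3, a_1 = 0, a_2 = -21/2, a_3 = 0, a_4 = 147/8, a_5 = 0.

a_(n+2) = (-3 n(n-1) - 4 n - 7) / ((n+1)(n+2)) * a_n; check: a_0 = 3, a_1 = 0, a_2 = -21/2, a_3 = 0, a_4 = 147/8, a_5 = 0
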